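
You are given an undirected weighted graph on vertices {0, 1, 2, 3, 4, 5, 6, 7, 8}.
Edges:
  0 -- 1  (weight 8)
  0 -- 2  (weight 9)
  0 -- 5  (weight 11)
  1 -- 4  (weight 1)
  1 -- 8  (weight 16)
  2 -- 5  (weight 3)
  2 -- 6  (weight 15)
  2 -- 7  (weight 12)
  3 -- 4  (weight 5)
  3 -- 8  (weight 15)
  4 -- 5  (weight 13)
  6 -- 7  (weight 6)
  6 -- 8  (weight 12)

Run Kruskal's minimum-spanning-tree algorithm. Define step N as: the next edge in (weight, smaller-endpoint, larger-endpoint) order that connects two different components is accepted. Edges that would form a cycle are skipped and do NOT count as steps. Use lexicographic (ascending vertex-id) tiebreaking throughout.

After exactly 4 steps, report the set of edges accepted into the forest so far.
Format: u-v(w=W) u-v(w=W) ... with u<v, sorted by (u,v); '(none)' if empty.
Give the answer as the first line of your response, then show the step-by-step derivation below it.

1-4(w=1) 2-5(w=3) 3-4(w=5) 6-7(w=6)

step 1: add edge 1-4 (w=1); MST = {1-4(w=1)}
step 2: add edge 2-5 (w=3); MST = {1-4(w=1) 2-5(w=3)}
step 3: add edge 3-4 (w=5); MST = {1-4(w=1) 2-5(w=3) 3-4(w=5)}
step 4: add edge 6-7 (w=6); MST = {1-4(w=1) 2-5(w=3) 3-4(w=5) 6-7(w=6)}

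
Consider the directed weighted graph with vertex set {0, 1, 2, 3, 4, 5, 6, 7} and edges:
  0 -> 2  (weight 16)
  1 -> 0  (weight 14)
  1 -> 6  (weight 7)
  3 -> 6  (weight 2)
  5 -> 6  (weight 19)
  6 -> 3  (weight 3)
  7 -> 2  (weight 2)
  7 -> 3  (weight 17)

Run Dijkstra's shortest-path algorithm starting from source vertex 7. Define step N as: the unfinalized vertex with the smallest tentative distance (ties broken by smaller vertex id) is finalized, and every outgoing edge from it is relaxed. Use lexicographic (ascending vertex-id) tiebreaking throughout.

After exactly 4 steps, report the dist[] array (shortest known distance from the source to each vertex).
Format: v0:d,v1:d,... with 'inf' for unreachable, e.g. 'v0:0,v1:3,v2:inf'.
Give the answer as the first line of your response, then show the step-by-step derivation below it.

v0:inf,v1:inf,v2:2,v3:17,v4:inf,v5:inf,v6:19,v7:0

step 1: dist = v0:inf,v1:inf,v2:2,v3:17,v4:inf,v5:inf,v6:inf,v7:0
step 2: dist = v0:inf,v1:inf,v2:2,v3:17,v4:inf,v5:inf,v6:inf,v7:0
step 3: dist = v0:inf,v1:inf,v2:2,v3:17,v4:inf,v5:inf,v6:19,v7:0
step 4: dist = v0:inf,v1:inf,v2:2,v3:17,v4:inf,v5:inf,v6:19,v7:0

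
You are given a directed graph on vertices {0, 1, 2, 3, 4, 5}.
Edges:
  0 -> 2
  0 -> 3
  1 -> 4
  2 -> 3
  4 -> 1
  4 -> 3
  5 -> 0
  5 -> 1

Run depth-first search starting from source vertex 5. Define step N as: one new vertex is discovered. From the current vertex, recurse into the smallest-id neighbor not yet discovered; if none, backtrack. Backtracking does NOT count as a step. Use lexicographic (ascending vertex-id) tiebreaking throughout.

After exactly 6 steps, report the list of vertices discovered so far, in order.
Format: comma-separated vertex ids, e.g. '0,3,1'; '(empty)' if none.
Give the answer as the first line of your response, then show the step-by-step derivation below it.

5,0,2,3,1,4

step 1: discover 5; path=5; order=5
step 2: discover 0; path=5>0; order=5,0
step 3: discover 2; path=5>0>2; order=5,0,2
step 4: discover 3; path=5>0>2>3; order=5,0,2,3
step 5: discover 1; path=5>1; order=5,0,2,3,1
step 6: discover 4; path=5>1>4; order=5,0,2,3,1,4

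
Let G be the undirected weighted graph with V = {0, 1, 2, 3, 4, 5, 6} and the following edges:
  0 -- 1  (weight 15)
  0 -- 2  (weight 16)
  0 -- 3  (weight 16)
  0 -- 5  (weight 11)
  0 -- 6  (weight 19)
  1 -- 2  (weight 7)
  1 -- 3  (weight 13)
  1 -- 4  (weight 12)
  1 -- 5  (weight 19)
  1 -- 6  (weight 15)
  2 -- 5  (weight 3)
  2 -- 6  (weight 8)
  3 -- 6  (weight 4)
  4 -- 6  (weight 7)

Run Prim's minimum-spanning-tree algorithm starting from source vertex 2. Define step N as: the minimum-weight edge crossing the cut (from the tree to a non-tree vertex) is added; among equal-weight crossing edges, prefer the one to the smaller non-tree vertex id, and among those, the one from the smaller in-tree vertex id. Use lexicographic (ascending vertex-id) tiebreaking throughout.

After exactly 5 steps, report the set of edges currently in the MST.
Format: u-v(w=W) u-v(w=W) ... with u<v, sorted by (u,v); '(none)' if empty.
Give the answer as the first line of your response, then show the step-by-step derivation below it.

1-2(w=7) 2-5(w=3) 2-6(w=8) 3-6(w=4) 4-6(w=7)

step 1: add edge 2-5 (w=3); MST = {2-5(w=3)}
step 2: add edge 1-2 (w=7); MST = {1-2(w=7) 2-5(w=3)}
step 3: add edge 2-6 (w=8); MST = {1-2(w=7) 2-5(w=3) 2-6(w=8)}
step 4: add edge 3-6 (w=4); MST = {1-2(w=7) 2-5(w=3) 2-6(w=8) 3-6(w=4)}
step 5: add edge 4-6 (w=7); MST = {1-2(w=7) 2-5(w=3) 2-6(w=8) 3-6(w=4) 4-6(w=7)}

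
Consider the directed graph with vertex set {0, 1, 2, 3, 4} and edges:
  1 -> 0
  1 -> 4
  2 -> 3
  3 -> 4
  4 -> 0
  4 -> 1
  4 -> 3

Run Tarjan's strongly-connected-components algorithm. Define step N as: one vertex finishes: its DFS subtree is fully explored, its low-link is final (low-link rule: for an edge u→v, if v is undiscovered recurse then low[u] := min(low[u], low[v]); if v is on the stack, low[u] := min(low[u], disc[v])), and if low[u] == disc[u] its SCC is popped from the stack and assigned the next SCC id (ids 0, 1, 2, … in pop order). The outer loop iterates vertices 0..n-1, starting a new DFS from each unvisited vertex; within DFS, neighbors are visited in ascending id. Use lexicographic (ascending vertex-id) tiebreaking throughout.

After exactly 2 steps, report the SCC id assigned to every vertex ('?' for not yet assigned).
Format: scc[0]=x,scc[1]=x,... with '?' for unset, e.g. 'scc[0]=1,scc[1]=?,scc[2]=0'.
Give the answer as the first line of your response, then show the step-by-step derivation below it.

scc[0]=0,scc[1]=?,scc[2]=?,scc[3]=?,scc[4]=?

step 1: low=(low[0]=0,low[1]=?,low[2]=?,low[3]=?,low[4]=?); scc=(scc[0]=0,scc[1]=?,scc[2]=?,scc[3]=?,scc[4]=?)
step 2: low=(low[0]=0,low[1]=1,low[2]=?,low[3]=2,low[4]=1); scc=(scc[0]=0,scc[1]=?,scc[2]=?,scc[3]=?,scc[4]=?)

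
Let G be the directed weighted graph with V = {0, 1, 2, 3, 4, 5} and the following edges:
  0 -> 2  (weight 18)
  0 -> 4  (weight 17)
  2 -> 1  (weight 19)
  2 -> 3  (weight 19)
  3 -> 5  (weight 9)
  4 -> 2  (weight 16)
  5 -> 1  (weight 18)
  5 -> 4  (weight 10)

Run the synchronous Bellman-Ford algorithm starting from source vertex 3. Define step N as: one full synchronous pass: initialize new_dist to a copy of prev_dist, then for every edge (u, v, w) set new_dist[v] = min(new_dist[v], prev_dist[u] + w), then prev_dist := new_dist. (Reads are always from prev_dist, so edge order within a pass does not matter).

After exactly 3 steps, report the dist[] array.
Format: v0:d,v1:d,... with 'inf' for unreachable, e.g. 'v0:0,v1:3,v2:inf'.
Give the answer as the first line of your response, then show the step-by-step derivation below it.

v0:inf,v1:27,v2:35,v3:0,v4:19,v5:9

step 1: dist = v0:inf,v1:inf,v2:inf,v3:0,v4:inf,v5:9
step 2: dist = v0:inf,v1:27,v2:inf,v3:0,v4:19,v5:9
step 3: dist = v0:inf,v1:27,v2:35,v3:0,v4:19,v5:9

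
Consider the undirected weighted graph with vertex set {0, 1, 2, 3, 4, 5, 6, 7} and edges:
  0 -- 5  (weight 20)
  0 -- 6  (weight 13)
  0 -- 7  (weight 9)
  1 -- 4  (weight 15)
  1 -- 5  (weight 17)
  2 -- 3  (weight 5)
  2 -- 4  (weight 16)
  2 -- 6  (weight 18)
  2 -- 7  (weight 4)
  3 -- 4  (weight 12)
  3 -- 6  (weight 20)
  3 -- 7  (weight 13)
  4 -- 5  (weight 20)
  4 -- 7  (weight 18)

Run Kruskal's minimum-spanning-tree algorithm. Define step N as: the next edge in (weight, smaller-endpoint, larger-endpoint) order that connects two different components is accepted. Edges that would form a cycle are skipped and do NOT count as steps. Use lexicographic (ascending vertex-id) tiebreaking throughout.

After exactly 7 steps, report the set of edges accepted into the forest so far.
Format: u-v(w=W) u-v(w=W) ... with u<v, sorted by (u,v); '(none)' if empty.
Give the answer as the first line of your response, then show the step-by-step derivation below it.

0-6(w=13) 0-7(w=9) 1-4(w=15) 1-5(w=17) 2-3(w=5) 2-7(w=4) 3-4(w=12)

step 1: add edge 2-7 (w=4); MST = {2-7(w=4)}
step 2: add edge 2-3 (w=5); MST = {2-3(w=5) 2-7(w=4)}
step 3: add edge 0-7 (w=9); MST = {0-7(w=9) 2-3(w=5) 2-7(w=4)}
step 4: add edge 3-4 (w=12); MST = {0-7(w=9) 2-3(w=5) 2-7(w=4) 3-4(w=12)}
step 5: add edge 0-6 (w=13); MST = {0-6(w=13) 0-7(w=9) 2-3(w=5) 2-7(w=4) 3-4(w=12)}
step 6: add edge 1-4 (w=15); MST = {0-6(w=13) 0-7(w=9) 1-4(w=15) 2-3(w=5) 2-7(w=4) 3-4(w=12)}
step 7: add edge 1-5 (w=17); MST = {0-6(w=13) 0-7(w=9) 1-4(w=15) 1-5(w=17) 2-3(w=5) 2-7(w=4) 3-4(w=12)}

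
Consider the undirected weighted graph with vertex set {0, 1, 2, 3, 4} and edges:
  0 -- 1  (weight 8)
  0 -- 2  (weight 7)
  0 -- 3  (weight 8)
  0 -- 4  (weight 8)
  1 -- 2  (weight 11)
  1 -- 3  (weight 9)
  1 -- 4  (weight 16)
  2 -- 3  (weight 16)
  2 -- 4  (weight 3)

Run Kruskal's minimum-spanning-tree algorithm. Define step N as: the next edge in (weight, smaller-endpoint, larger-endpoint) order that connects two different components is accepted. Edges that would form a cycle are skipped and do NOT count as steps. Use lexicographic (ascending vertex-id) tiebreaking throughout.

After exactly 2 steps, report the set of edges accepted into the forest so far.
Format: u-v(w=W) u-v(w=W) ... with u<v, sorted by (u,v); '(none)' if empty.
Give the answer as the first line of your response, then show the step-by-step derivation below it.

0-2(w=7) 2-4(w=3)

step 1: add edge 2-4 (w=3); MST = {2-4(w=3)}
step 2: add edge 0-2 (w=7); MST = {0-2(w=7) 2-4(w=3)}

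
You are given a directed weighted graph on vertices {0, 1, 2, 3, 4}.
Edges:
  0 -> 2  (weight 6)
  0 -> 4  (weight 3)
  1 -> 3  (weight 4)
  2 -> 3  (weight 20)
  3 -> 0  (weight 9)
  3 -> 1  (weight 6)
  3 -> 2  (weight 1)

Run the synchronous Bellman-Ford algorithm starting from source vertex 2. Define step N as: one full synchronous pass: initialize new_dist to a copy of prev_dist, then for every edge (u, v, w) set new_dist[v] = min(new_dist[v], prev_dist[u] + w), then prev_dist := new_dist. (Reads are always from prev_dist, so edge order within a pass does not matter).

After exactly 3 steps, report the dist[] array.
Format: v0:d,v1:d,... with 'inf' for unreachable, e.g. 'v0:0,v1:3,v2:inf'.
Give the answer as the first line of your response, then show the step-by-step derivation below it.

v0:29,v1:26,v2:0,v3:20,v4:32

step 1: dist = v0:inf,v1:inf,v2:0,v3:20,v4:inf
step 2: dist = v0:29,v1:26,v2:0,v3:20,v4:inf
step 3: dist = v0:29,v1:26,v2:0,v3:20,v4:32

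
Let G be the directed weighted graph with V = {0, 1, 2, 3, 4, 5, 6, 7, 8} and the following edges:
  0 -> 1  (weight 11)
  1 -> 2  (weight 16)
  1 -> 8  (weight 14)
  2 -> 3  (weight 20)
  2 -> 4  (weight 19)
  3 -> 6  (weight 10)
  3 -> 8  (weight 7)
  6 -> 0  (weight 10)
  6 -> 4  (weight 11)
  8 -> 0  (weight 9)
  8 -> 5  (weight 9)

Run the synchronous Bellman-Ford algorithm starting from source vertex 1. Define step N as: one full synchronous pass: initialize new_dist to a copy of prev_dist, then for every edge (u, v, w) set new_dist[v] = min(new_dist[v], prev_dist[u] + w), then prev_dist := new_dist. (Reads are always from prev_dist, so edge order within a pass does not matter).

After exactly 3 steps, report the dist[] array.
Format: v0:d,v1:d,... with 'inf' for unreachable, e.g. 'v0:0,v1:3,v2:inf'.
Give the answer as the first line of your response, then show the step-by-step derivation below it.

v0:23,v1:0,v2:16,v3:36,v4:35,v5:23,v6:46,v7:inf,v8:14

step 1: dist = v0:inf,v1:0,v2:16,v3:inf,v4:inf,v5:inf,v6:inf,v7:inf,v8:14
step 2: dist = v0:23,v1:0,v2:16,v3:36,v4:35,v5:23,v6:inf,v7:inf,v8:14
step 3: dist = v0:23,v1:0,v2:16,v3:36,v4:35,v5:23,v6:46,v7:inf,v8:14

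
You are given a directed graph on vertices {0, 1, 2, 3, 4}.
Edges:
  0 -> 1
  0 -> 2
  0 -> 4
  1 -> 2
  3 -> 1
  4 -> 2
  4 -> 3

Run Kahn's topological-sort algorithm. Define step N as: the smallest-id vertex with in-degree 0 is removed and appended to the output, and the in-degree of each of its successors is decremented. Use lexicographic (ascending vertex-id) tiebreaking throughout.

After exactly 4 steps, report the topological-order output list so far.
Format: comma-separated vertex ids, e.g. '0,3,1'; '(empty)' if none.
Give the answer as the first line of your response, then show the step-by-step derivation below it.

0,4,3,1

step 1: output 0; order=[0]; indeg=(0,1,2,1,0)
step 2: output 4; order=[0,4]; indeg=(0,1,1,0,0)
step 3: output 3; order=[0,4,3]; indeg=(0,0,1,0,0)
step 4: output 1; order=[0,4,3,1]; indeg=(0,0,0,0,0)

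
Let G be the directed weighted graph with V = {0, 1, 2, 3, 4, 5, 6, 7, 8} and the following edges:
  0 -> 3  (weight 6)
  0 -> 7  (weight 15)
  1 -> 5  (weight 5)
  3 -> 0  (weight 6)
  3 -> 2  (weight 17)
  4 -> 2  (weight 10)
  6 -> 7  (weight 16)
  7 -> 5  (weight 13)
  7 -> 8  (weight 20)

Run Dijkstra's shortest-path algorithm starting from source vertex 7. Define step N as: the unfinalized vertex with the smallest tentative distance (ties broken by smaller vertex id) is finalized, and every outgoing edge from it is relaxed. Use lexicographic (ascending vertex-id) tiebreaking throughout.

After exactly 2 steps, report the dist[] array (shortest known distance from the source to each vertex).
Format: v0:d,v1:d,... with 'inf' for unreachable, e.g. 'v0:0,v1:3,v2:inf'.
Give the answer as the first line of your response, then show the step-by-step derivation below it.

v0:inf,v1:inf,v2:inf,v3:inf,v4:inf,v5:13,v6:inf,v7:0,v8:20

step 1: dist = v0:inf,v1:inf,v2:inf,v3:inf,v4:inf,v5:13,v6:inf,v7:0,v8:20
step 2: dist = v0:inf,v1:inf,v2:inf,v3:inf,v4:inf,v5:13,v6:inf,v7:0,v8:20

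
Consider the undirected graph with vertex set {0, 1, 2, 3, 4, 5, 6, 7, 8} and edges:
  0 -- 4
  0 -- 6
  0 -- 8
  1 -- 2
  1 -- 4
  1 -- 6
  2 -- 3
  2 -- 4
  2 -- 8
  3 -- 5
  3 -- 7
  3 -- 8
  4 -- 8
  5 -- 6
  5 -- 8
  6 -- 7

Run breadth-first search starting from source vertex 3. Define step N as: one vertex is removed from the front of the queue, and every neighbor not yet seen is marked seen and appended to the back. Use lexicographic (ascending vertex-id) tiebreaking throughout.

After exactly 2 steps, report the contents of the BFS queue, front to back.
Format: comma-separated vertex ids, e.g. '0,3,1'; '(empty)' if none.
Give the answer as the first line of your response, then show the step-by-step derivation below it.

5,7,8,1,4

step 1: dequeue 3; queue=[2,5,7,8]; order=3
step 2: dequeue 2; queue=[5,7,8,1,4]; order=3,2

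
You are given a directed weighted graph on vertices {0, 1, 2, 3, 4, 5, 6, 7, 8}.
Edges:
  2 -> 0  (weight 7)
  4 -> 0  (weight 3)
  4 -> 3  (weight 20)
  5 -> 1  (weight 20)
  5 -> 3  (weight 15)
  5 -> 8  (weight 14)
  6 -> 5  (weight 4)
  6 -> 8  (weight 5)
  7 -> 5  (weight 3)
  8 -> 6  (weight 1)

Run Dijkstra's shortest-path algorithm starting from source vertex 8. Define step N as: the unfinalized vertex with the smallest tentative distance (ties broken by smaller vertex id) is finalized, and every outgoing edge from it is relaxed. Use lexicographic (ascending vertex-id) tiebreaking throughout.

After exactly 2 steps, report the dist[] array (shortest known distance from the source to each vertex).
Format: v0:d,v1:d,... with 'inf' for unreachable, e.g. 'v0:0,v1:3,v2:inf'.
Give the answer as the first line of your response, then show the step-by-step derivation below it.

v0:inf,v1:inf,v2:inf,v3:inf,v4:inf,v5:5,v6:1,v7:inf,v8:0

step 1: dist = v0:inf,v1:inf,v2:inf,v3:inf,v4:inf,v5:inf,v6:1,v7:inf,v8:0
step 2: dist = v0:inf,v1:inf,v2:inf,v3:inf,v4:inf,v5:5,v6:1,v7:inf,v8:0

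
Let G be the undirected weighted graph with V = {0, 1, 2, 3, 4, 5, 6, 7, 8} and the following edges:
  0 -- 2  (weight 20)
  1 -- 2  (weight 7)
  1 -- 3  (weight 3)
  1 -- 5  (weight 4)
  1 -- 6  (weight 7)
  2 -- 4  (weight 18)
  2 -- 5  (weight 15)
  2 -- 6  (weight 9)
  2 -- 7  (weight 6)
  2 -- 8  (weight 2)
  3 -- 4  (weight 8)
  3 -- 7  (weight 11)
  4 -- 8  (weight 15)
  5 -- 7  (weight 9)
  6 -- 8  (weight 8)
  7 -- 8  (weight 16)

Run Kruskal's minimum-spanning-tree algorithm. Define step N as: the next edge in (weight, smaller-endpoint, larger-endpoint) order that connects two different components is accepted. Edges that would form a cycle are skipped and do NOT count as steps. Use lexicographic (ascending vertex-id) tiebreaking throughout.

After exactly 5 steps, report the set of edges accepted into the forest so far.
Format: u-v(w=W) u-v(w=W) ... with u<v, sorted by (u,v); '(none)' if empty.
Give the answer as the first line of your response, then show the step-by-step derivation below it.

1-2(w=7) 1-3(w=3) 1-5(w=4) 2-7(w=6) 2-8(w=2)

step 1: add edge 2-8 (w=2); MST = {2-8(w=2)}
step 2: add edge 1-3 (w=3); MST = {1-3(w=3) 2-8(w=2)}
step 3: add edge 1-5 (w=4); MST = {1-3(w=3) 1-5(w=4) 2-8(w=2)}
step 4: add edge 2-7 (w=6); MST = {1-3(w=3) 1-5(w=4) 2-7(w=6) 2-8(w=2)}
step 5: add edge 1-2 (w=7); MST = {1-2(w=7) 1-3(w=3) 1-5(w=4) 2-7(w=6) 2-8(w=2)}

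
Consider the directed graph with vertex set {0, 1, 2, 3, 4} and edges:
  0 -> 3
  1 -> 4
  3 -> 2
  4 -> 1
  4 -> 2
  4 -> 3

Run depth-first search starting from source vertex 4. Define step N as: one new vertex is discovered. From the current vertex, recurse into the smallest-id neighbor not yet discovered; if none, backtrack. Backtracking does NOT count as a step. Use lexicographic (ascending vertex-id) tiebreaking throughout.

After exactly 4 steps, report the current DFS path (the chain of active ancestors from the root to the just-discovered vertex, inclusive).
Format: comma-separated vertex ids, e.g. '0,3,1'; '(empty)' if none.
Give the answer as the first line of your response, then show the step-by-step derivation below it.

4,3

step 1: discover 4; path=4; order=4
step 2: discover 1; path=4>1; order=4,1
step 3: discover 2; path=4>2; order=4,1,2
step 4: discover 3; path=4>3; order=4,1,2,3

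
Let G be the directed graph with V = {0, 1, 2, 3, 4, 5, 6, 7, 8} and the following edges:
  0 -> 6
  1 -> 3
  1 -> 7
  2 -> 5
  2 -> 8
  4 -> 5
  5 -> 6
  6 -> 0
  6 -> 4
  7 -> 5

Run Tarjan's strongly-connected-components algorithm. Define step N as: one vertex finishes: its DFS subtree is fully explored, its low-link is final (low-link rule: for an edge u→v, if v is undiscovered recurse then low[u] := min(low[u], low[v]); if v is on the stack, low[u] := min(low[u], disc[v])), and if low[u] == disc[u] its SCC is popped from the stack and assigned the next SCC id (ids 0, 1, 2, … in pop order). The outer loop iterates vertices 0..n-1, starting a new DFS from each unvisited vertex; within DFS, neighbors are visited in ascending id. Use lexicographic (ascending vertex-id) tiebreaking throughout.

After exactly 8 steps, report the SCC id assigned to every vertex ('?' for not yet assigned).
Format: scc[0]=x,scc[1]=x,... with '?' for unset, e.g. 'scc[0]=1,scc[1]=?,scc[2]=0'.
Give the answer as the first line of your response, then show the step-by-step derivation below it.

scc[0]=0,scc[1]=3,scc[2]=?,scc[3]=1,scc[4]=0,scc[5]=0,scc[6]=0,scc[7]=2,scc[8]=4

step 1: low=(low[0]=0,low[1]=?,low[2]=?,low[3]=?,low[4]=2,low[5]=1,low[6]=0,low[7]=?,low[8]=?); scc=(scc[0]=?,scc[1]=?,scc[2]=?,scc[3]=?,scc[4]=?,scc[5]=?,scc[6]=?,scc[7]=?,scc[8]=?)
step 2: low=(low[0]=0,low[1]=?,low[2]=?,low[3]=?,low[4]=1,low[5]=1,low[6]=0,low[7]=?,low[8]=?); scc=(scc[0]=?,scc[1]=?,scc[2]=?,scc[3]=?,scc[4]=?,scc[5]=?,scc[6]=?,scc[7]=?,scc[8]=?)
step 3: low=(low[0]=0,low[1]=?,low[2]=?,low[3]=?,low[4]=1,low[5]=1,low[6]=0,low[7]=?,low[8]=?); scc=(scc[0]=?,scc[1]=?,scc[2]=?,scc[3]=?,scc[4]=?,scc[5]=?,scc[6]=?,scc[7]=?,scc[8]=?)
step 4: low=(low[0]=0,low[1]=?,low[2]=?,low[3]=?,low[4]=1,low[5]=1,low[6]=0,low[7]=?,low[8]=?); scc=(scc[0]=0,scc[1]=?,scc[2]=?,scc[3]=?,scc[4]=0,scc[5]=0,scc[6]=0,scc[7]=?,scc[8]=?)
step 5: low=(low[0]=0,low[1]=4,low[2]=?,low[3]=5,low[4]=1,low[5]=1,low[6]=0,low[7]=?,low[8]=?); scc=(scc[0]=0,scc[1]=?,scc[2]=?,scc[3]=1,scc[4]=0,scc[5]=0,scc[6]=0,scc[7]=?,scc[8]=?)
step 6: low=(low[0]=0,low[1]=4,low[2]=?,low[3]=5,low[4]=1,low[5]=1,low[6]=0,low[7]=6,low[8]=?); scc=(scc[0]=0,scc[1]=?,scc[2]=?,scc[3]=1,scc[4]=0,scc[5]=0,scc[6]=0,scc[7]=2,scc[8]=?)
step 7: low=(low[0]=0,low[1]=4,low[2]=?,low[3]=5,low[4]=1,low[5]=1,low[6]=0,low[7]=6,low[8]=?); scc=(scc[0]=0,scc[1]=3,scc[2]=?,scc[3]=1,scc[4]=0,scc[5]=0,scc[6]=0,scc[7]=2,scc[8]=?)
step 8: low=(low[0]=0,low[1]=4,low[2]=7,low[3]=5,low[4]=1,low[5]=1,low[6]=0,low[7]=6,low[8]=8); scc=(scc[0]=0,scc[1]=3,scc[2]=?,scc[3]=1,scc[4]=0,scc[5]=0,scc[6]=0,scc[7]=2,scc[8]=4)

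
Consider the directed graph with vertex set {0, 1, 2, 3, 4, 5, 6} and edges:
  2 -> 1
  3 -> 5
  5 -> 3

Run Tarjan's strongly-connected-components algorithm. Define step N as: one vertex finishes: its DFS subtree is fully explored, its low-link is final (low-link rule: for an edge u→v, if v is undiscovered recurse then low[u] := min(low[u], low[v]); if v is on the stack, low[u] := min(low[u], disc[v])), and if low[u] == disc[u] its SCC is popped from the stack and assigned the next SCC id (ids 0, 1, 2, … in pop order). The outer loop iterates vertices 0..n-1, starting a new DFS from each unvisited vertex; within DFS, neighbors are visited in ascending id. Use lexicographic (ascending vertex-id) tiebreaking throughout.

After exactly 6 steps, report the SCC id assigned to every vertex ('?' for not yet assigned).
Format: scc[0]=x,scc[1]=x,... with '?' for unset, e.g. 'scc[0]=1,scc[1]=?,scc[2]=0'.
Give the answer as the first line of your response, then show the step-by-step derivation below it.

scc[0]=0,scc[1]=1,scc[2]=2,scc[3]=3,scc[4]=4,scc[5]=3,scc[6]=?

step 1: low=(low[0]=0,low[1]=?,low[2]=?,low[3]=?,low[4]=?,low[5]=?,low[6]=?); scc=(scc[0]=0,scc[1]=?,scc[2]=?,scc[3]=?,scc[4]=?,scc[5]=?,scc[6]=?)
step 2: low=(low[0]=0,low[1]=1,low[2]=?,low[3]=?,low[4]=?,low[5]=?,low[6]=?); scc=(scc[0]=0,scc[1]=1,scc[2]=?,scc[3]=?,scc[4]=?,scc[5]=?,scc[6]=?)
step 3: low=(low[0]=0,low[1]=1,low[2]=2,low[3]=?,low[4]=?,low[5]=?,low[6]=?); scc=(scc[0]=0,scc[1]=1,scc[2]=2,scc[3]=?,scc[4]=?,scc[5]=?,scc[6]=?)
step 4: low=(low[0]=0,low[1]=1,low[2]=2,low[3]=3,low[4]=?,low[5]=3,low[6]=?); scc=(scc[0]=0,scc[1]=1,scc[2]=2,scc[3]=?,scc[4]=?,scc[5]=?,scc[6]=?)
step 5: low=(low[0]=0,low[1]=1,low[2]=2,low[3]=3,low[4]=?,low[5]=3,low[6]=?); scc=(scc[0]=0,scc[1]=1,scc[2]=2,scc[3]=3,scc[4]=?,scc[5]=3,scc[6]=?)
step 6: low=(low[0]=0,low[1]=1,low[2]=2,low[3]=3,low[4]=5,low[5]=3,low[6]=?); scc=(scc[0]=0,scc[1]=1,scc[2]=2,scc[3]=3,scc[4]=4,scc[5]=3,scc[6]=?)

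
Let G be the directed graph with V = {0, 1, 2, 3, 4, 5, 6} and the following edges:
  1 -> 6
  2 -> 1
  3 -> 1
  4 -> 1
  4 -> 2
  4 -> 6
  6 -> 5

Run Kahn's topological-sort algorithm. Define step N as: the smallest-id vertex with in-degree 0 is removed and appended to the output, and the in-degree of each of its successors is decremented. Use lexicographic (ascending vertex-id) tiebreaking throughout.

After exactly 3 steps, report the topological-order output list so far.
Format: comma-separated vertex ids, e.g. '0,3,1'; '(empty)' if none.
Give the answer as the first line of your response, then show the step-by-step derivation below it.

0,3,4

step 1: output 0; order=[0]; indeg=(0,3,1,0,0,1,2)
step 2: output 3; order=[0,3]; indeg=(0,2,1,0,0,1,2)
step 3: output 4; order=[0,3,4]; indeg=(0,1,0,0,0,1,1)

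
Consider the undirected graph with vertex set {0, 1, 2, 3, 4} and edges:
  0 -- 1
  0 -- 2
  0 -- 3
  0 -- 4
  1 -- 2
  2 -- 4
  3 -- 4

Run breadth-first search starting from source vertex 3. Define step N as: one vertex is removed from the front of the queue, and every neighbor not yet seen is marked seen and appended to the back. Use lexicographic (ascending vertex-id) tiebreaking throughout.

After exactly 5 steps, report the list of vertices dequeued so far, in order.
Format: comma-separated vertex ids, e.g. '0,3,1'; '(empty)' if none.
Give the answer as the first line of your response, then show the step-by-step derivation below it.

3,0,4,1,2

step 1: dequeue 3; queue=[0,4]; order=3
step 2: dequeue 0; queue=[4,1,2]; order=3,0
step 3: dequeue 4; queue=[1,2]; order=3,0,4
step 4: dequeue 1; queue=[2]; order=3,0,4,1
step 5: dequeue 2; queue=[(empty)]; order=3,0,4,1,2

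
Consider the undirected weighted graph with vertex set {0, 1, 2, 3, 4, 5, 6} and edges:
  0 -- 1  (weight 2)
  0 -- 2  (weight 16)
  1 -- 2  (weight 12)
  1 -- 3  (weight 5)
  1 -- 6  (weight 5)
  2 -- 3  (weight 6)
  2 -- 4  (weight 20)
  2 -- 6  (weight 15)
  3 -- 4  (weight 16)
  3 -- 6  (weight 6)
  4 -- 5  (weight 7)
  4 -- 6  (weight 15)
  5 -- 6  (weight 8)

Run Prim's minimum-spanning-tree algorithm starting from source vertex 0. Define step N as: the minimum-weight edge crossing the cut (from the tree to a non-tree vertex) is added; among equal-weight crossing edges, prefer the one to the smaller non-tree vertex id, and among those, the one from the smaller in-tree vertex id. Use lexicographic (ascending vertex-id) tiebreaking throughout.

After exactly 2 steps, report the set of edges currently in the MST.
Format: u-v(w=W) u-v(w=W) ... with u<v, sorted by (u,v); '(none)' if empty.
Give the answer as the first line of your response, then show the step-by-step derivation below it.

0-1(w=2) 1-3(w=5)

step 1: add edge 0-1 (w=2); MST = {0-1(w=2)}
step 2: add edge 1-3 (w=5); MST = {0-1(w=2) 1-3(w=5)}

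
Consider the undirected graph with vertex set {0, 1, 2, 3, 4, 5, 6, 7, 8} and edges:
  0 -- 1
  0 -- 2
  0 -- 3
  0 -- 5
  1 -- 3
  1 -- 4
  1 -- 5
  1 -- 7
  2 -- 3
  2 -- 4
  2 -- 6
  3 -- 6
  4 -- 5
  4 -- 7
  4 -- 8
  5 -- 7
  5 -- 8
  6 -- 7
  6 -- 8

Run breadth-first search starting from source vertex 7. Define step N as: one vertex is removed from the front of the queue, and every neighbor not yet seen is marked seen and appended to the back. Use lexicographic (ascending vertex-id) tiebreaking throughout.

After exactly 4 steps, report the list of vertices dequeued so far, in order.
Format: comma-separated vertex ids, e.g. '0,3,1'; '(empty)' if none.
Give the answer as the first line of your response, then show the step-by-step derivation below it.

7,1,4,5

step 1: dequeue 7; queue=[1,4,5,6]; order=7
step 2: dequeue 1; queue=[4,5,6,0,3]; order=7,1
step 3: dequeue 4; queue=[5,6,0,3,2,8]; order=7,1,4
step 4: dequeue 5; queue=[6,0,3,2,8]; order=7,1,4,5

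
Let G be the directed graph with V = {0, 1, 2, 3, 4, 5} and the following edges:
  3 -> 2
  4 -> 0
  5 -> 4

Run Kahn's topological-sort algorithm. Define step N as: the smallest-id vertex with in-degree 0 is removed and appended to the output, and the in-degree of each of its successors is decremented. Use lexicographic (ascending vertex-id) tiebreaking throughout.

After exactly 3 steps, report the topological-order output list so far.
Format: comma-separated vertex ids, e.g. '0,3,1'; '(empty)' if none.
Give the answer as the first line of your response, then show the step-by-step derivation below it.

1,3,2

step 1: output 1; order=[1]; indeg=(1,0,1,0,1,0)
step 2: output 3; order=[1,3]; indeg=(1,0,0,0,1,0)
step 3: output 2; order=[1,3,2]; indeg=(1,0,0,0,1,0)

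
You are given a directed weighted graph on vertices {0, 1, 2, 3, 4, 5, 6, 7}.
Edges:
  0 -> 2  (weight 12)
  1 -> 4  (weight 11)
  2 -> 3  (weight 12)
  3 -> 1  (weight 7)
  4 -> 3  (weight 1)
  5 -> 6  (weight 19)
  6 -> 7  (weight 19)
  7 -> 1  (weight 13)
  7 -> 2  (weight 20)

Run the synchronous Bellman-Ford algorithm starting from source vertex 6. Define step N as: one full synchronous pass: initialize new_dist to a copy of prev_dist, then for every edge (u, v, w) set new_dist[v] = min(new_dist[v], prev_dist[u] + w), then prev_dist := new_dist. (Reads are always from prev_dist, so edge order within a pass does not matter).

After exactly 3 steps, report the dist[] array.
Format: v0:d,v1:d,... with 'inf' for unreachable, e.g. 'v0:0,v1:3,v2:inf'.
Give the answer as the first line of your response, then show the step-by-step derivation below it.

v0:inf,v1:32,v2:39,v3:51,v4:43,v5:inf,v6:0,v7:19

step 1: dist = v0:inf,v1:inf,v2:inf,v3:inf,v4:inf,v5:inf,v6:0,v7:19
step 2: dist = v0:inf,v1:32,v2:39,v3:inf,v4:inf,v5:inf,v6:0,v7:19
step 3: dist = v0:inf,v1:32,v2:39,v3:51,v4:43,v5:inf,v6:0,v7:19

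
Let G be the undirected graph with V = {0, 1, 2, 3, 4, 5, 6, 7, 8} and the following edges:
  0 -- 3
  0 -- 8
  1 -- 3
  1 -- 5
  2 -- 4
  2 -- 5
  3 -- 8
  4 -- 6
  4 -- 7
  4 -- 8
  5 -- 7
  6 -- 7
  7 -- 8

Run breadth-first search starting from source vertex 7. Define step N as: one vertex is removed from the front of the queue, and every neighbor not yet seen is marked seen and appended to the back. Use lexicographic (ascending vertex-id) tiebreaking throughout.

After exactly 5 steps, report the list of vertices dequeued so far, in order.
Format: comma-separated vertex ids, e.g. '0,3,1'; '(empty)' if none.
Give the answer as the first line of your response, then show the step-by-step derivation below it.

7,4,5,6,8

step 1: dequeue 7; queue=[4,5,6,8]; order=7
step 2: dequeue 4; queue=[5,6,8,2]; order=7,4
step 3: dequeue 5; queue=[6,8,2,1]; order=7,4,5
step 4: dequeue 6; queue=[8,2,1]; order=7,4,5,6
step 5: dequeue 8; queue=[2,1,0,3]; order=7,4,5,6,8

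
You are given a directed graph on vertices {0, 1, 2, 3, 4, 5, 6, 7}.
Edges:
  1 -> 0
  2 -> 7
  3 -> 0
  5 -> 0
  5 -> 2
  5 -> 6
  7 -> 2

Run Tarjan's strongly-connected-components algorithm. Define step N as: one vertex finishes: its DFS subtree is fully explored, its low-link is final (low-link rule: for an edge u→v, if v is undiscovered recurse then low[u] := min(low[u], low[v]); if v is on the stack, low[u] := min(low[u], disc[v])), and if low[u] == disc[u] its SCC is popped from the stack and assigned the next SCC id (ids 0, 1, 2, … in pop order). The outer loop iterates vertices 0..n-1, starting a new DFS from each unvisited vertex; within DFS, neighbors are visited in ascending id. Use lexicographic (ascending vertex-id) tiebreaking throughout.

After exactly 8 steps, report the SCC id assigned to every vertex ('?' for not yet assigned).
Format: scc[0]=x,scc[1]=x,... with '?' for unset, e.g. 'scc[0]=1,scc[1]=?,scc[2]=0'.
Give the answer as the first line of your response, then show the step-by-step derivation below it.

scc[0]=0,scc[1]=1,scc[2]=2,scc[3]=3,scc[4]=4,scc[5]=6,scc[6]=5,scc[7]=2

step 1: low=(low[0]=0,low[1]=?,low[2]=?,low[3]=?,low[4]=?,low[5]=?,low[6]=?,low[7]=?); scc=(scc[0]=0,scc[1]=?,scc[2]=?,scc[3]=?,scc[4]=?,scc[5]=?,scc[6]=?,scc[7]=?)
step 2: low=(low[0]=0,low[1]=1,low[2]=?,low[3]=?,low[4]=?,low[5]=?,low[6]=?,low[7]=?); scc=(scc[0]=0,scc[1]=1,scc[2]=?,scc[3]=?,scc[4]=?,scc[5]=?,scc[6]=?,scc[7]=?)
step 3: low=(low[0]=0,low[1]=1,low[2]=2,low[3]=?,low[4]=?,low[5]=?,low[6]=?,low[7]=2); scc=(scc[0]=0,scc[1]=1,scc[2]=?,scc[3]=?,scc[4]=?,scc[5]=?,scc[6]=?,scc[7]=?)
step 4: low=(low[0]=0,low[1]=1,low[2]=2,low[3]=?,low[4]=?,low[5]=?,low[6]=?,low[7]=2); scc=(scc[0]=0,scc[1]=1,scc[2]=2,scc[3]=?,scc[4]=?,scc[5]=?,scc[6]=?,scc[7]=2)
step 5: low=(low[0]=0,low[1]=1,low[2]=2,low[3]=4,low[4]=?,low[5]=?,low[6]=?,low[7]=2); scc=(scc[0]=0,scc[1]=1,scc[2]=2,scc[3]=3,scc[4]=?,scc[5]=?,scc[6]=?,scc[7]=2)
step 6: low=(low[0]=0,low[1]=1,low[2]=2,low[3]=4,low[4]=5,low[5]=?,low[6]=?,low[7]=2); scc=(scc[0]=0,scc[1]=1,scc[2]=2,scc[3]=3,scc[4]=4,scc[5]=?,scc[6]=?,scc[7]=2)
step 7: low=(low[0]=0,low[1]=1,low[2]=2,low[3]=4,low[4]=5,low[5]=6,low[6]=7,low[7]=2); scc=(scc[0]=0,scc[1]=1,scc[2]=2,scc[3]=3,scc[4]=4,scc[5]=?,scc[6]=5,scc[7]=2)
step 8: low=(low[0]=0,low[1]=1,low[2]=2,low[3]=4,low[4]=5,low[5]=6,low[6]=7,low[7]=2); scc=(scc[0]=0,scc[1]=1,scc[2]=2,scc[3]=3,scc[4]=4,scc[5]=6,scc[6]=5,scc[7]=2)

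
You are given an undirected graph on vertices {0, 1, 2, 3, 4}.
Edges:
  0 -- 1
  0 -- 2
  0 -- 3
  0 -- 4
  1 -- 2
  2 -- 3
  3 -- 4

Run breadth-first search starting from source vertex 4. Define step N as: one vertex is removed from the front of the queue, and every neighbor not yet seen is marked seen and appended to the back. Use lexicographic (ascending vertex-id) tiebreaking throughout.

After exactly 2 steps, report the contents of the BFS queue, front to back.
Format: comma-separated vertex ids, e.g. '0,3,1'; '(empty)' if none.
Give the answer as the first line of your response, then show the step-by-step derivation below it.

3,1,2

step 1: dequeue 4; queue=[0,3]; order=4
step 2: dequeue 0; queue=[3,1,2]; order=4,0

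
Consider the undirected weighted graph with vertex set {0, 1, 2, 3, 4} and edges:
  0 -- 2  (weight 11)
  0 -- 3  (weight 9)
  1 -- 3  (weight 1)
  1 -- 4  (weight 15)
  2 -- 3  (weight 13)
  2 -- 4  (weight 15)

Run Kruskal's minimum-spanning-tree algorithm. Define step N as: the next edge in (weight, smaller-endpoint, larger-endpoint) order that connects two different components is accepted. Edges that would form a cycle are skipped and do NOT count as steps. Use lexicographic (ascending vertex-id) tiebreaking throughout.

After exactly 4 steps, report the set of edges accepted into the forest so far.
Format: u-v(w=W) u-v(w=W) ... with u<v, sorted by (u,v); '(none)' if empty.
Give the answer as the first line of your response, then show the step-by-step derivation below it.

0-2(w=11) 0-3(w=9) 1-3(w=1) 1-4(w=15)

step 1: add edge 1-3 (w=1); MST = {1-3(w=1)}
step 2: add edge 0-3 (w=9); MST = {0-3(w=9) 1-3(w=1)}
step 3: add edge 0-2 (w=11); MST = {0-2(w=11) 0-3(w=9) 1-3(w=1)}
step 4: add edge 1-4 (w=15); MST = {0-2(w=11) 0-3(w=9) 1-3(w=1) 1-4(w=15)}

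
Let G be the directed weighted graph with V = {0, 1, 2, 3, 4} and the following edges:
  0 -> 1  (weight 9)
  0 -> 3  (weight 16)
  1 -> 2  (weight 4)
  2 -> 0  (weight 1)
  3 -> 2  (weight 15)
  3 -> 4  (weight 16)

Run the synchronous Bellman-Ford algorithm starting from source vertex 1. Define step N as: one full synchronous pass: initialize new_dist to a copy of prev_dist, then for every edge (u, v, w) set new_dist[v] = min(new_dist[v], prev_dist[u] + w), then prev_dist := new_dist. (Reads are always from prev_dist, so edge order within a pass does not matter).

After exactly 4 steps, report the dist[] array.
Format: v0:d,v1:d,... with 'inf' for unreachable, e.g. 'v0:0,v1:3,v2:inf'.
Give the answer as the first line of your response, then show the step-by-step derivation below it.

v0:5,v1:0,v2:4,v3:21,v4:37

step 1: dist = v0:inf,v1:0,v2:4,v3:inf,v4:inf
step 2: dist = v0:5,v1:0,v2:4,v3:inf,v4:inf
step 3: dist = v0:5,v1:0,v2:4,v3:21,v4:inf
step 4: dist = v0:5,v1:0,v2:4,v3:21,v4:37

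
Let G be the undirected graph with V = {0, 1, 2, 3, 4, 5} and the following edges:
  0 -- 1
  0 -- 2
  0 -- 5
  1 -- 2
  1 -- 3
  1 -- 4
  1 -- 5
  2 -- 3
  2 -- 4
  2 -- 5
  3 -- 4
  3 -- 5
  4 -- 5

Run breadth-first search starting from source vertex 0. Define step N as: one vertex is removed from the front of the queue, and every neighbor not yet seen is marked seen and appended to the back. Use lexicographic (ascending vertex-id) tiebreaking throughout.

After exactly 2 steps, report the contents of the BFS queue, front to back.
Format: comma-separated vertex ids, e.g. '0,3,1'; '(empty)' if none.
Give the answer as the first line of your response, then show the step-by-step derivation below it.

2,5,3,4

step 1: dequeue 0; queue=[1,2,5]; order=0
step 2: dequeue 1; queue=[2,5,3,4]; order=0,1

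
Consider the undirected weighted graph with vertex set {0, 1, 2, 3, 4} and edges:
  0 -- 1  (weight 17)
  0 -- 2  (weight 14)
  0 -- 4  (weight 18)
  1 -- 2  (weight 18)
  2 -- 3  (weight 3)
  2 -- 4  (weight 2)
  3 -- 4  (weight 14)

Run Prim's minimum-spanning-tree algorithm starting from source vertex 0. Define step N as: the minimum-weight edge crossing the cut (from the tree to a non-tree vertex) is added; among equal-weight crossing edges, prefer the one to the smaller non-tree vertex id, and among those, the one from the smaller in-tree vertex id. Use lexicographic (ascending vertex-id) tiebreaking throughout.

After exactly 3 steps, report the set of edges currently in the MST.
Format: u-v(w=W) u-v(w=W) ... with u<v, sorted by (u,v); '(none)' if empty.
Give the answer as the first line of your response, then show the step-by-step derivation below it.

0-2(w=14) 2-3(w=3) 2-4(w=2)

step 1: add edge 0-2 (w=14); MST = {0-2(w=14)}
step 2: add edge 2-4 (w=2); MST = {0-2(w=14) 2-4(w=2)}
step 3: add edge 2-3 (w=3); MST = {0-2(w=14) 2-3(w=3) 2-4(w=2)}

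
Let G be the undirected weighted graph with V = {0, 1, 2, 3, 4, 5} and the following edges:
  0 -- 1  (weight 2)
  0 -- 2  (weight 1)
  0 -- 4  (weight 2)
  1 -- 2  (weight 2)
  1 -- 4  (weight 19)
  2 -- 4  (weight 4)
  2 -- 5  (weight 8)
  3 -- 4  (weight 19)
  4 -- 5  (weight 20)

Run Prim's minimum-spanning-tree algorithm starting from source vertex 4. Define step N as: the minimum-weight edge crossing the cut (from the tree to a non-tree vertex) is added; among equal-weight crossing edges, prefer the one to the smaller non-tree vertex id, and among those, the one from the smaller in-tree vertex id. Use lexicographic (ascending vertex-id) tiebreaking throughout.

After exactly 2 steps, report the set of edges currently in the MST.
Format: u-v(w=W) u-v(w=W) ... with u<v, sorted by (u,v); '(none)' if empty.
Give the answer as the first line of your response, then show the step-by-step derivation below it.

0-2(w=1) 0-4(w=2)

step 1: add edge 0-4 (w=2); MST = {0-4(w=2)}
step 2: add edge 0-2 (w=1); MST = {0-2(w=1) 0-4(w=2)}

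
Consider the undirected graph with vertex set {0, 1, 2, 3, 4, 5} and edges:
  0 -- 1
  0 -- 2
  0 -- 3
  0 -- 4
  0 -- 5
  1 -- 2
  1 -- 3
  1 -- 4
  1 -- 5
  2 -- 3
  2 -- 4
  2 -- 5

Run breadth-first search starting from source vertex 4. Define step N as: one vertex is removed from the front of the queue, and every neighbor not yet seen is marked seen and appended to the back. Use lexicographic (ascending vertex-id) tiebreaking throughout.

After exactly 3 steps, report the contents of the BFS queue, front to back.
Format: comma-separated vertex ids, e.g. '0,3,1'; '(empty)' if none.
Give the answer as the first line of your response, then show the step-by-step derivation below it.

2,3,5

step 1: dequeue 4; queue=[0,1,2]; order=4
step 2: dequeue 0; queue=[1,2,3,5]; order=4,0
step 3: dequeue 1; queue=[2,3,5]; order=4,0,1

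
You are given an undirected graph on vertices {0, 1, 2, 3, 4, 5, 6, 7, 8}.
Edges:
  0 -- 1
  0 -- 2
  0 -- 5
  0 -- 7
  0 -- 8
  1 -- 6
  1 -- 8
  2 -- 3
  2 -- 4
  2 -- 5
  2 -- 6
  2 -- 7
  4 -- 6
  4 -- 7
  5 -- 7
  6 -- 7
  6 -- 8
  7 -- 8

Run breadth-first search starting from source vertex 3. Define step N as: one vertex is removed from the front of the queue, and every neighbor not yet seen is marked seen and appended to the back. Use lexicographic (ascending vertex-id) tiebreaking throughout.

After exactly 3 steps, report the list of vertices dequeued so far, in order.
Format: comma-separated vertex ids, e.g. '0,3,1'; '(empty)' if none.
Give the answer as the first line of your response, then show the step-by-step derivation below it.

3,2,0

step 1: dequeue 3; queue=[2]; order=3
step 2: dequeue 2; queue=[0,4,5,6,7]; order=3,2
step 3: dequeue 0; queue=[4,5,6,7,1,8]; order=3,2,0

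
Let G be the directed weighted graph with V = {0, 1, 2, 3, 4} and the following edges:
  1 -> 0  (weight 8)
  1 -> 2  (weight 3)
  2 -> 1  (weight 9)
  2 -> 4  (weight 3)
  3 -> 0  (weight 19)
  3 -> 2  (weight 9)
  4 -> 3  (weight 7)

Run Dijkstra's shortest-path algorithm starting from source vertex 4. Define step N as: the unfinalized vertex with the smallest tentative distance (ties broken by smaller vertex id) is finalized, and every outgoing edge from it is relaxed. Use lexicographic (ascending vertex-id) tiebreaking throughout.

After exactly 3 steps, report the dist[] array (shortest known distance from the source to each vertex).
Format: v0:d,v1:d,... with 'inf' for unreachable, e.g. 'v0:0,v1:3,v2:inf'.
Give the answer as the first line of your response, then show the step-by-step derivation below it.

v0:26,v1:25,v2:16,v3:7,v4:0

step 1: dist = v0:inf,v1:inf,v2:inf,v3:7,v4:0
step 2: dist = v0:26,v1:inf,v2:16,v3:7,v4:0
step 3: dist = v0:26,v1:25,v2:16,v3:7,v4:0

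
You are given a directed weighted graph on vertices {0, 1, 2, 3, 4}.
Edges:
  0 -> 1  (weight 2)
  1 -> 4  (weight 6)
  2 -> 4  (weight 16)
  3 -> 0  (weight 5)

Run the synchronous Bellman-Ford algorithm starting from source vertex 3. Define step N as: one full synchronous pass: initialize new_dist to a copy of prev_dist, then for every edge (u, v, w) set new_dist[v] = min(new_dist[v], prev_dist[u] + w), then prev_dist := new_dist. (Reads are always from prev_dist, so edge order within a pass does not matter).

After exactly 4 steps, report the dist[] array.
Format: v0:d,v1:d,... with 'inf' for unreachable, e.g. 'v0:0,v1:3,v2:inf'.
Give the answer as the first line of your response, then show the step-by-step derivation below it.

v0:5,v1:7,v2:inf,v3:0,v4:13

step 1: dist = v0:5,v1:inf,v2:inf,v3:0,v4:inf
step 2: dist = v0:5,v1:7,v2:inf,v3:0,v4:inf
step 3: dist = v0:5,v1:7,v2:inf,v3:0,v4:13
step 4: dist = v0:5,v1:7,v2:inf,v3:0,v4:13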